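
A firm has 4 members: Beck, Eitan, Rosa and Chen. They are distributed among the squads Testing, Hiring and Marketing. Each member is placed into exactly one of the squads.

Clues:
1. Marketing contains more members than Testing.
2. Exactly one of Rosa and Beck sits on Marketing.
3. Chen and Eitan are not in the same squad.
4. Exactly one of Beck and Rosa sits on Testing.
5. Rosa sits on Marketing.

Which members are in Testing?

Testing = {Beck}

From (5): Rosa ∈ Marketing.
(2) (exactly one): Beck ∉ Marketing.
(4) (exactly one): Beck ∈ Testing.
Suppose Eitan ∈ Testing: no assignment then satisfies all the clues, so Eitan ∉ Testing.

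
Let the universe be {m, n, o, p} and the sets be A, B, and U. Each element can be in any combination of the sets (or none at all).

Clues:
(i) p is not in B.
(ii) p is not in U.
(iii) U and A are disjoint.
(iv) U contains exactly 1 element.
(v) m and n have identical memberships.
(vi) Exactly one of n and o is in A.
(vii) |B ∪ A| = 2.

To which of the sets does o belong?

o: U

From (i): p ∉ B.
From (ii): p ∉ U.
Suppose o ∈ A: no assignment then satisfies all the clues, so o ∉ A.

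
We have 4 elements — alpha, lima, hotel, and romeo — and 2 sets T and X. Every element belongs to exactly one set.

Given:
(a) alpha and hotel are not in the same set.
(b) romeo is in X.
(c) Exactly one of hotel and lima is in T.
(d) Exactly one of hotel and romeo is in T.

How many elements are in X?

3

From (b): romeo ∈ X.
(d) (exactly one): hotel ∈ T.
(a): alpha ∉ T.
(c) (exactly one): lima ∉ T.
Only one set left: alpha ∈ X.
Only one set left: lima ∈ X.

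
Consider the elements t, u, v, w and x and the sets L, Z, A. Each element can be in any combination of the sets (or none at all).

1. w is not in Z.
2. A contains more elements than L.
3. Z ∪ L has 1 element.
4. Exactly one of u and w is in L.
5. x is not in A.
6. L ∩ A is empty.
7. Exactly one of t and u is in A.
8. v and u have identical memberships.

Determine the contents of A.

A = {u, v}

From (1): w ∉ Z.
From (5): x ∉ A.
Suppose t ∈ A: no assignment then satisfies all the clues, so t ∉ A.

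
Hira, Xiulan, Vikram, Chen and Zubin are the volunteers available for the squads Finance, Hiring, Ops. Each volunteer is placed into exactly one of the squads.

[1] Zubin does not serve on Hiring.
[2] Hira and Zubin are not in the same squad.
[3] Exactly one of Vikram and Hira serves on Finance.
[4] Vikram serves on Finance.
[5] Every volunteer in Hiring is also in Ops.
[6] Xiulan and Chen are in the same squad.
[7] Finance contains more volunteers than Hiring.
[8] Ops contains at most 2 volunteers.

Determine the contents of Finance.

Finance = {Chen, Vikram, Xiulan, Zubin}

From (1): Zubin ∉ Hiring.
From (4): Vikram ∈ Finance.
(3) (exactly one): Hira ∉ Finance.
Suppose Xiulan ∉ Finance: no assignment then satisfies all the clues, so Xiulan ∈ Finance.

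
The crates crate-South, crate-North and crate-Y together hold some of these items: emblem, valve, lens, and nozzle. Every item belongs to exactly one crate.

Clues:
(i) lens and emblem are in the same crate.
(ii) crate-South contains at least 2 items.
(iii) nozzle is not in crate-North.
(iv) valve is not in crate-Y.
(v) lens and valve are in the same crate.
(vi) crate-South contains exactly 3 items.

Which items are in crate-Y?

crate-Y = {nozzle}

From (iii): nozzle ∉ crate-North.
From (iv): valve ∉ crate-Y.
(v): lens matches valve: lens ∉ crate-Y.
(i): emblem matches lens: emblem ∉ crate-Y.
Suppose nozzle ∉ crate-Y: no assignment then satisfies all the clues, so nozzle ∈ crate-Y.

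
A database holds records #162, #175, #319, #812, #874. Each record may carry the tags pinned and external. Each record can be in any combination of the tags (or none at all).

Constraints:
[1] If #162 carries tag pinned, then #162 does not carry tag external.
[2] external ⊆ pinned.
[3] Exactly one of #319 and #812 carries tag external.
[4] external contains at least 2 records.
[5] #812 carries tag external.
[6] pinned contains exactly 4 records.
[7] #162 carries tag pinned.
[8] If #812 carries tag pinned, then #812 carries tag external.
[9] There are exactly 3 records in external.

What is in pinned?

From (5): #812 ∈ external.
From (7): #162 ∈ pinned.
(1): #162 ∉ external.
(2) with #812 ∈ external: #812 ∈ pinned.
(3) (exactly one): #319 ∉ external.
(9): only 3 candidates remain for external, so all are in.
(2) with #175 ∈ external: #175 ∈ pinned.
(2) with #874 ∈ external: #874 ∈ pinned.
(6): pinned already has 4, so the rest are out.

pinned = {#162, #175, #812, #874}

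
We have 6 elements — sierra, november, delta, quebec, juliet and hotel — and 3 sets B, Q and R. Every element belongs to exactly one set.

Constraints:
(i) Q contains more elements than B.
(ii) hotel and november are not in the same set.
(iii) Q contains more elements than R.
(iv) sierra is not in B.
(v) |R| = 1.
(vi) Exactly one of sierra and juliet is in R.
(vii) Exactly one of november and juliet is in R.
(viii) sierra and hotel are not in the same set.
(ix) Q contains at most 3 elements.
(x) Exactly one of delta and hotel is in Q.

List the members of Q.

Q = {delta, november, sierra}

From (iv): sierra ∉ B.
Suppose sierra ∉ Q: no assignment then satisfies all the clues, so sierra ∈ Q.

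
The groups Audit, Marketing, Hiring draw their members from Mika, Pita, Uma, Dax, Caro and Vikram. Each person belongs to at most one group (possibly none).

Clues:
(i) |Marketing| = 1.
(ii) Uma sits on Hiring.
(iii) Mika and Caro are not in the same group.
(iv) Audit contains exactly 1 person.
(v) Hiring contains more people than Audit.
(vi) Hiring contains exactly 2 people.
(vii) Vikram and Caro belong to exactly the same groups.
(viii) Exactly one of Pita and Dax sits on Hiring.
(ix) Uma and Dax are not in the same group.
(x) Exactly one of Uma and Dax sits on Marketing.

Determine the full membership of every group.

Audit = {Mika}; Marketing = {Dax}; Hiring = {Pita, Uma}

From (ii): Uma ∈ Hiring.
(ix): Dax ∉ Hiring.
(x) (exactly one): Dax ∈ Marketing.
(i): Marketing already has 1, so the rest are out.
(viii) (exactly one): Pita ∈ Hiring.
(vi): Hiring already has 2, so the rest are out.
Suppose Mika ∉ Audit: no assignment then satisfies all the clues, so Mika ∈ Audit.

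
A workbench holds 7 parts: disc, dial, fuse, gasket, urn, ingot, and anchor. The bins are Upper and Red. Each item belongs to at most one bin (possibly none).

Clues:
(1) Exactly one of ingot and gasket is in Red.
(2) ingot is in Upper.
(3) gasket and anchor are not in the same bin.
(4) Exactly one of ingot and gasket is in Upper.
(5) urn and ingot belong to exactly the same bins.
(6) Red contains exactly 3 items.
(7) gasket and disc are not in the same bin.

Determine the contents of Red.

Red = {dial, fuse, gasket}

From (2): ingot ∈ Upper.
(1) (exactly one): gasket ∈ Red.
(3): anchor ∉ Red.
(5): urn matches ingot: urn ∈ Upper.
(7): disc ∉ Red.
(6): only 3 candidates remain for Red, so all are in.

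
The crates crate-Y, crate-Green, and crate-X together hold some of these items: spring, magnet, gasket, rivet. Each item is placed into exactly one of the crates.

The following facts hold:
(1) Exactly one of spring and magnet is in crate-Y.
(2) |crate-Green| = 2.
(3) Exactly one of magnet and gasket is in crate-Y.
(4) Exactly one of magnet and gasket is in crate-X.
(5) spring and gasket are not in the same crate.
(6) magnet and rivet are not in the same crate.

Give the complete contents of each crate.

crate-Y = {magnet}; crate-Green = {rivet, spring}; crate-X = {gasket}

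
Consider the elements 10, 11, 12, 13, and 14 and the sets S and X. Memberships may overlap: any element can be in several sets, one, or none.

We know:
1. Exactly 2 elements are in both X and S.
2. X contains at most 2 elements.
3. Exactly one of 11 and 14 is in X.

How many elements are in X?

2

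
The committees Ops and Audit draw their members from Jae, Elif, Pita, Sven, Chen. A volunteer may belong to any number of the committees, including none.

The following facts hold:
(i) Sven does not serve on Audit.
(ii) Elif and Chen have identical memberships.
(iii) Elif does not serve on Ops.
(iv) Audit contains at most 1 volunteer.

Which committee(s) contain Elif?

Elif: none

From (i): Sven ∉ Audit.
From (iii): Elif ∉ Ops.
(ii): Chen matches Elif: Chen ∉ Ops.
Suppose Elif ∈ Audit: no assignment then satisfies all the clues, so Elif ∉ Audit.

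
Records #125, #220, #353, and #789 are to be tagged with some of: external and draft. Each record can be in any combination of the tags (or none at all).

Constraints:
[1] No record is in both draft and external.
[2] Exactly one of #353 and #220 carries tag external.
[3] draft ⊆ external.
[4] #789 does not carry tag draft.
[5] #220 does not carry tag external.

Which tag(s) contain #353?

#353: external

From (4): #789 ∉ draft.
From (5): #220 ∉ external.
(2) (exactly one): #353 ∈ external.
(3) contrapositive: #220 ∉ draft.
(1) (disjoint): #353 ∉ draft.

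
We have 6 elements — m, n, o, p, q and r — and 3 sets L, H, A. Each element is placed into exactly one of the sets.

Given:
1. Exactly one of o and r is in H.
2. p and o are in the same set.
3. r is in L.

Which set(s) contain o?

o: H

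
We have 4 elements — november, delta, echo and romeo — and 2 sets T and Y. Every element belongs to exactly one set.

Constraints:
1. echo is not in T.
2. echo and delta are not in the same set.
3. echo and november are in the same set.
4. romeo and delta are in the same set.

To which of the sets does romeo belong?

From (1): echo ∉ T.
(3): november matches echo: november ∉ T.
Only one set left: november ∈ Y.
Only one set left: echo ∈ Y.
(2): delta ∉ Y.
(4): romeo matches delta: romeo ∉ Y.
Only one set left: delta ∈ T.
Only one set left: romeo ∈ T.

romeo: T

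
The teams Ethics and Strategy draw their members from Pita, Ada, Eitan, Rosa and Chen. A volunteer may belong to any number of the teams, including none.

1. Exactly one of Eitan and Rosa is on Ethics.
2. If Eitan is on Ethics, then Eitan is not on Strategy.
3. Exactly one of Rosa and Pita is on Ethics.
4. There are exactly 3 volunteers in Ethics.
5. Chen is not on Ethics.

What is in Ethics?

Ethics = {Ada, Eitan, Pita}

From (5): Chen ∉ Ethics.
Suppose Pita ∉ Ethics: no assignment then satisfies all the clues, so Pita ∈ Ethics.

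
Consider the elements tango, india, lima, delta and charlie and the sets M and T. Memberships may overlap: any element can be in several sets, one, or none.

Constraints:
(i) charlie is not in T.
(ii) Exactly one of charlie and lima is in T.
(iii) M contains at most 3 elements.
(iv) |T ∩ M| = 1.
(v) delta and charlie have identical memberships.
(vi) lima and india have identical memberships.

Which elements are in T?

T = {india, lima, tango}

From (i): charlie ∉ T.
(ii) (exactly one): lima ∈ T.
(v): delta matches charlie: delta ∉ T.
(vi): india matches lima: india ∈ T.
Suppose tango ∉ T: no assignment then satisfies all the clues, so tango ∈ T.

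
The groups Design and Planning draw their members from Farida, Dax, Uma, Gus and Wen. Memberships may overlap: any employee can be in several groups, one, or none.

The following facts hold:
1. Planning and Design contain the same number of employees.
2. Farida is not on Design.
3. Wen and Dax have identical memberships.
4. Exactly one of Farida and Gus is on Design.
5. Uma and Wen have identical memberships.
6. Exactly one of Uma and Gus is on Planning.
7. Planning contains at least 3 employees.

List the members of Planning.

Planning = {Dax, Farida, Uma, Wen}

From (2): Farida ∉ Design.
(4) (exactly one): Gus ∈ Design.
Suppose Farida ∉ Planning: no assignment then satisfies all the clues, so Farida ∈ Planning.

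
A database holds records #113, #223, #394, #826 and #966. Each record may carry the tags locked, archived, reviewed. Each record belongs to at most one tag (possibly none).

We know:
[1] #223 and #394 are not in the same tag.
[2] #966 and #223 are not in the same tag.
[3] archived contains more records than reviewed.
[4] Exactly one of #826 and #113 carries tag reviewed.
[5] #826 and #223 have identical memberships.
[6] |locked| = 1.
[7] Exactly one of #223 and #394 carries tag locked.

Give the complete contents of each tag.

locked = {#394}; archived = {#223, #826}; reviewed = {#113}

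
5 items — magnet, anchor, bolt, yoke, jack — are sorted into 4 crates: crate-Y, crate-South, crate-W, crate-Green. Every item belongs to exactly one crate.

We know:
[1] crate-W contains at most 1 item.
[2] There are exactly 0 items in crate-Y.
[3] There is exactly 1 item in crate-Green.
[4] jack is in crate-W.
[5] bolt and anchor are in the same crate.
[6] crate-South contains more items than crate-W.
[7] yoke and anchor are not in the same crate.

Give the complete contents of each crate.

From (4): jack ∈ crate-W.
(1): crate-W already has 1, so the rest are out.
(2): crate-Y already has 0, so the rest are out.
Suppose magnet ∉ crate-South: no assignment then satisfies all the clues, so magnet ∈ crate-South.

crate-Y = {}; crate-South = {anchor, bolt, magnet}; crate-W = {jack}; crate-Green = {yoke}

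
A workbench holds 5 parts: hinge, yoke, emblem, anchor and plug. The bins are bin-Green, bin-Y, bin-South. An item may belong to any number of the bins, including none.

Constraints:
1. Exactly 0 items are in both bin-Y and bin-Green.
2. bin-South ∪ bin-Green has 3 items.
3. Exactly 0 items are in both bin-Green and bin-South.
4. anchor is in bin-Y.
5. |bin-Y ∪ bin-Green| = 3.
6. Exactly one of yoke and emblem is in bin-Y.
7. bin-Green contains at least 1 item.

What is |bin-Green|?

1

From (4): anchor ∈ bin-Y.
Suppose hinge ∈ bin-Y: no assignment then satisfies all the clues, so hinge ∉ bin-Y.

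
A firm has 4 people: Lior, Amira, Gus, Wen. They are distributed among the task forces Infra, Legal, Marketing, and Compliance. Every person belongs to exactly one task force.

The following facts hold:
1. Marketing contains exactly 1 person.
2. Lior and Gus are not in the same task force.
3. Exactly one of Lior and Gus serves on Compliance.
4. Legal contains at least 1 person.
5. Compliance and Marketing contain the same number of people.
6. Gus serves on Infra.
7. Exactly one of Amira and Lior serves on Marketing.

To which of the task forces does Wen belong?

Wen: Legal

From (6): Gus ∈ Infra.
(2): Lior ∉ Infra.
(3) (exactly one): Lior ∈ Compliance.
(7) (exactly one): Amira ∈ Marketing.
(1): Marketing already has 1, so the rest are out.
(4): only 1 candidates remain for Legal, so all are in.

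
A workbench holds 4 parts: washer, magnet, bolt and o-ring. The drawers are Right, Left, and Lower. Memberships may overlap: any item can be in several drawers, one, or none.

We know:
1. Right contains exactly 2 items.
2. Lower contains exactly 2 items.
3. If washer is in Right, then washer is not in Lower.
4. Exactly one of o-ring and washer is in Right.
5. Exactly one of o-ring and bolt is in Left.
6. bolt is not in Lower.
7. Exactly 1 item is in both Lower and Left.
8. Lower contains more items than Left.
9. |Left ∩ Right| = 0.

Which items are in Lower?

Lower = {magnet, o-ring}

From (6): bolt ∉ Lower.
Suppose washer ∈ Lower: no assignment then satisfies all the clues, so washer ∉ Lower.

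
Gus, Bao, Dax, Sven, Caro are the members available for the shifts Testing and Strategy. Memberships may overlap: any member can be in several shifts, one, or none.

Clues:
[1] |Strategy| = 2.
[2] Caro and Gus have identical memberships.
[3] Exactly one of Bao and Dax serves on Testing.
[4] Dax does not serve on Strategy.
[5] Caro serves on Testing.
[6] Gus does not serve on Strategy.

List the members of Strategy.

From (4): Dax ∉ Strategy.
From (5): Caro ∈ Testing.
From (6): Gus ∉ Strategy.
(2): Gus matches Caro: Gus ∈ Testing.
(2): Caro matches Gus: Caro ∉ Strategy.
(1): only 2 candidates remain for Strategy, so all are in.

Strategy = {Bao, Sven}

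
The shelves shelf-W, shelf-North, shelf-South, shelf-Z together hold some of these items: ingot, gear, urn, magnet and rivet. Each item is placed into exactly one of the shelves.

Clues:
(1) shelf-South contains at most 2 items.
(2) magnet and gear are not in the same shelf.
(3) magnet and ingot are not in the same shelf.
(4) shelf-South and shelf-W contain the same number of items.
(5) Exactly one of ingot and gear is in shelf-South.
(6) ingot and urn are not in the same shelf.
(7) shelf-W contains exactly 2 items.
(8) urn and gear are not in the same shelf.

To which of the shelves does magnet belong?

magnet: shelf-W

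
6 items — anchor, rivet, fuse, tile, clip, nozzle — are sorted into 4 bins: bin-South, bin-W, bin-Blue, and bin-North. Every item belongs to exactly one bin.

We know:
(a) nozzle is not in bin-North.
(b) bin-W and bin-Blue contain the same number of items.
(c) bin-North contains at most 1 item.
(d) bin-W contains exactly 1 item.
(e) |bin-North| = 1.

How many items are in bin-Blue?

1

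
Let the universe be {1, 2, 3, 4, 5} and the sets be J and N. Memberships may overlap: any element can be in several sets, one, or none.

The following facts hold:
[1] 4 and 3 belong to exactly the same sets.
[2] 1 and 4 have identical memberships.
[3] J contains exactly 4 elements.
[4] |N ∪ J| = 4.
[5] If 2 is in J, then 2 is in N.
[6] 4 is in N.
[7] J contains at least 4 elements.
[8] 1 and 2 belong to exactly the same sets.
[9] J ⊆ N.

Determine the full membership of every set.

J = {1, 2, 3, 4}; N = {1, 2, 3, 4}

From (6): 4 ∈ N.
(1): 3 matches 4: 3 ∈ N.
(2): 1 matches 4: 1 ∈ N.
(8): 2 matches 1: 2 ∈ N.
Suppose 1 ∉ J: no assignment then satisfies all the clues, so 1 ∈ J.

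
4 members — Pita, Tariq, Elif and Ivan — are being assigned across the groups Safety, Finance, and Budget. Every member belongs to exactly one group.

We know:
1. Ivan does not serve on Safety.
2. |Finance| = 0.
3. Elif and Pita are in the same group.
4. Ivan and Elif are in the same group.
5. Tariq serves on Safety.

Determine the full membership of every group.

From (1): Ivan ∉ Safety.
From (5): Tariq ∈ Safety.
(2): Finance already has 0, so the rest are out.
(4): Elif matches Ivan: Elif ∉ Safety.
Only one group left: Elif ∈ Budget.
Only one group left: Ivan ∈ Budget.
(3): Pita matches Elif: Pita ∉ Safety.
(3): Pita matches Elif: Pita ∈ Budget.

Safety = {Tariq}; Finance = {}; Budget = {Elif, Ivan, Pita}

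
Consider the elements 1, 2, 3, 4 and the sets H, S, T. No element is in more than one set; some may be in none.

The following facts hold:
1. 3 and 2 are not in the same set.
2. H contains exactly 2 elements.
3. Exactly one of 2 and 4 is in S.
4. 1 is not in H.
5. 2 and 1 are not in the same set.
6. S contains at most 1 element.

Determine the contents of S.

S = {2}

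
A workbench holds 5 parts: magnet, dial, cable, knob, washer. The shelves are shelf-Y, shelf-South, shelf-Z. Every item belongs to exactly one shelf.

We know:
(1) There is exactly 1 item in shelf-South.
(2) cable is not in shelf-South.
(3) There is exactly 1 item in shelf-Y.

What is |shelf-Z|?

3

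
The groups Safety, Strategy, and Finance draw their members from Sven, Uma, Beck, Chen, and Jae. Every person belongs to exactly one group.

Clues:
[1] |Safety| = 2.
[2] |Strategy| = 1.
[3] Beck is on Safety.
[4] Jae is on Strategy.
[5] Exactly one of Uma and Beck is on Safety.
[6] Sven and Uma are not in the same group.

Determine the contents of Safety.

From (3): Beck ∈ Safety.
From (4): Jae ∈ Strategy.
(2): Strategy already has 1, so the rest are out.
(5) (exactly one): Uma ∉ Safety.
Only one group left: Uma ∈ Finance.
(6): Sven ∉ Finance.
Only one group left: Sven ∈ Safety.
(1): Safety already has 2, so the rest are out.
Only one group left: Chen ∈ Finance.

Safety = {Beck, Sven}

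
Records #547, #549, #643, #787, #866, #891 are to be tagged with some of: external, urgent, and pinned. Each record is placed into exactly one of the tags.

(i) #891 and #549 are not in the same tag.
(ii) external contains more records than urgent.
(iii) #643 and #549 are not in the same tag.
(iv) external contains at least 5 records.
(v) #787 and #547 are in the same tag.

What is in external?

external = {#547, #643, #787, #866, #891}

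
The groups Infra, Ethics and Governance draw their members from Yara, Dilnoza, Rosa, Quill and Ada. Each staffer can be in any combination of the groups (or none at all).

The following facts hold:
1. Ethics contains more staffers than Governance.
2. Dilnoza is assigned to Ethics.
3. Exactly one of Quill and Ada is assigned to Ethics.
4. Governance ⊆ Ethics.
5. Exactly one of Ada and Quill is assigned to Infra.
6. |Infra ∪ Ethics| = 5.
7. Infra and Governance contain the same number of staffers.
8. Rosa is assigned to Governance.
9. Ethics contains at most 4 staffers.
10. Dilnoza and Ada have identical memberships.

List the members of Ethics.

Ethics = {Ada, Dilnoza, Rosa, Yara}

From (2): Dilnoza ∈ Ethics.
From (8): Rosa ∈ Governance.
(4) with Rosa ∈ Governance: Rosa ∈ Ethics.
(10): Ada matches Dilnoza: Ada ∈ Ethics.
(3) (exactly one): Quill ∉ Ethics.
(4) contrapositive: Quill ∉ Governance.
Suppose Yara ∉ Ethics: no assignment then satisfies all the clues, so Yara ∈ Ethics.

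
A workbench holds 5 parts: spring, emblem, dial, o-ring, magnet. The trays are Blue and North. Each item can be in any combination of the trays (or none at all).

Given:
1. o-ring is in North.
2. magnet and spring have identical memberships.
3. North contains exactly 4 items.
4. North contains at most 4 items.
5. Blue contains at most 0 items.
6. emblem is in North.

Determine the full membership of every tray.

Blue = {}; North = {emblem, magnet, o-ring, spring}

From (1): o-ring ∈ North.
From (6): emblem ∈ North.
(5): Blue already has 0, so the rest are out.
Suppose spring ∉ North: no assignment then satisfies all the clues, so spring ∈ North.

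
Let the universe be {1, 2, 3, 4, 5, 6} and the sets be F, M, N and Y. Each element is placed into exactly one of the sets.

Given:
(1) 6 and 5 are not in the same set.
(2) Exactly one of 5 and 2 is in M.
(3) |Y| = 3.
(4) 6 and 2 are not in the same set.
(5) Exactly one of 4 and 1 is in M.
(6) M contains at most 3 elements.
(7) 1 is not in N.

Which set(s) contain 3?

3: Y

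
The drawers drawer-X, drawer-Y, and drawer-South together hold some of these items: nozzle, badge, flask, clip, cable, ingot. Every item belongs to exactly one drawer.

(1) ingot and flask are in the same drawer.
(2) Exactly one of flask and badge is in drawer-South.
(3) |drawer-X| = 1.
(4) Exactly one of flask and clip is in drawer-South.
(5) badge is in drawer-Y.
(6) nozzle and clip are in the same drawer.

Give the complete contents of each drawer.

drawer-X = {cable}; drawer-Y = {badge, clip, nozzle}; drawer-South = {flask, ingot}

From (5): badge ∈ drawer-Y.
(2) (exactly one): flask ∈ drawer-South.
(4) (exactly one): clip ∉ drawer-South.
(6): nozzle matches clip: nozzle ∉ drawer-South.
(1): ingot matches flask: ingot ∉ drawer-X.
(1): ingot matches flask: ingot ∉ drawer-Y.
(1): ingot matches flask: ingot ∈ drawer-South.
Suppose nozzle ∈ drawer-X: no assignment then satisfies all the clues, so nozzle ∉ drawer-X.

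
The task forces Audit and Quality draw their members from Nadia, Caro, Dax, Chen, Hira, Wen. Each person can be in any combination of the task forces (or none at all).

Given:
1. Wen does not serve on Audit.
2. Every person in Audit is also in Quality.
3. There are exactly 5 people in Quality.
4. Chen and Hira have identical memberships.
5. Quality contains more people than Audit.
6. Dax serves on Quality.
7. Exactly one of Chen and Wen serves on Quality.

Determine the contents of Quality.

Quality = {Caro, Chen, Dax, Hira, Nadia}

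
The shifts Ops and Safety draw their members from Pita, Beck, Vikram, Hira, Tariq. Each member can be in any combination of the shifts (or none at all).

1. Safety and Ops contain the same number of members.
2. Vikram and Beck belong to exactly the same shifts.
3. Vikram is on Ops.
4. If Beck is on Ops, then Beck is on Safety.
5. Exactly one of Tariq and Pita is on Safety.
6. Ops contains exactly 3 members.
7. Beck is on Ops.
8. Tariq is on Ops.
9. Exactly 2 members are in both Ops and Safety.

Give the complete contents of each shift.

Ops = {Beck, Tariq, Vikram}; Safety = {Beck, Pita, Vikram}

From (3): Vikram ∈ Ops.
From (7): Beck ∈ Ops.
From (8): Tariq ∈ Ops.
(4): Beck ∈ Safety.
(6): Ops already has 3, so the rest are out.
(2): Vikram matches Beck: Vikram ∈ Safety.
Suppose Pita ∉ Safety: no assignment then satisfies all the clues, so Pita ∈ Safety.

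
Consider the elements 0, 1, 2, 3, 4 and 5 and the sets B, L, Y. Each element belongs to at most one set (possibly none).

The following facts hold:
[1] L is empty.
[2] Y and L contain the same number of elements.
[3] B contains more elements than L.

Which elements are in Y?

Y = {}

(1): L already has 0, so the rest are out.
Suppose 0 ∈ Y: no assignment then satisfies all the clues, so 0 ∉ Y.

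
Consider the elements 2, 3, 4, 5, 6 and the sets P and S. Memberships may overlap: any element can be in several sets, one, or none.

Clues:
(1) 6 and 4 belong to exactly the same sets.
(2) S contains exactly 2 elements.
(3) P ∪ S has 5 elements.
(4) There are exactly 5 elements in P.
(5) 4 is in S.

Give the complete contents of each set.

P = {2, 3, 4, 5, 6}; S = {4, 6}

From (5): 4 ∈ S.
(1): 6 matches 4: 6 ∈ S.
(2): S already has 2, so the rest are out.
(4): only 5 candidates remain for P, so all are in.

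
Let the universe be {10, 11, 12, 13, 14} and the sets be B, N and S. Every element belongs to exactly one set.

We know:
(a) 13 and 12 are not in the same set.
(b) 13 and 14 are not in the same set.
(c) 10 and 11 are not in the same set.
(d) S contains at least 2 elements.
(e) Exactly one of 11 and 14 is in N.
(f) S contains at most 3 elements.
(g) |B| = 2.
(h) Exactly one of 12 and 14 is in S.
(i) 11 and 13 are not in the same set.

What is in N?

N = {14}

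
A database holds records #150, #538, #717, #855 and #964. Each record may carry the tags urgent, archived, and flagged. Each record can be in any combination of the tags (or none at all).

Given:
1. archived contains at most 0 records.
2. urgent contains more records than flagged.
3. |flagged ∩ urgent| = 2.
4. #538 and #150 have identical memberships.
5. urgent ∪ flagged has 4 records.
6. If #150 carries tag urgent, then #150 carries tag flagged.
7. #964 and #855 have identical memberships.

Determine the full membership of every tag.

urgent = {#150, #538, #855, #964}; archived = {}; flagged = {#150, #538}

(1): archived already has 0, so the rest are out.
Suppose #150 ∉ urgent: no assignment then satisfies all the clues, so #150 ∈ urgent.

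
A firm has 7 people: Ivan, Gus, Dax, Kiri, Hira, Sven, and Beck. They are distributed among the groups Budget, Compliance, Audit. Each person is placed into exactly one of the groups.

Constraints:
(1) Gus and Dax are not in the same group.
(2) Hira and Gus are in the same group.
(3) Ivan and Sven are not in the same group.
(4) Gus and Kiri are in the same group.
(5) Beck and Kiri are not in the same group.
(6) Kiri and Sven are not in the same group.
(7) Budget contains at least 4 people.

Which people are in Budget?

Budget = {Gus, Hira, Ivan, Kiri}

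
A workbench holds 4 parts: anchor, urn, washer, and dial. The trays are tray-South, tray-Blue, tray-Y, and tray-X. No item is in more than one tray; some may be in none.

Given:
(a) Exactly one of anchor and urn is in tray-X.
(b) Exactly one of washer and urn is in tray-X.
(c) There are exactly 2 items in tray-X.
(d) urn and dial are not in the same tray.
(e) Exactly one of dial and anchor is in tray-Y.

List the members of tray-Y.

tray-Y = {dial}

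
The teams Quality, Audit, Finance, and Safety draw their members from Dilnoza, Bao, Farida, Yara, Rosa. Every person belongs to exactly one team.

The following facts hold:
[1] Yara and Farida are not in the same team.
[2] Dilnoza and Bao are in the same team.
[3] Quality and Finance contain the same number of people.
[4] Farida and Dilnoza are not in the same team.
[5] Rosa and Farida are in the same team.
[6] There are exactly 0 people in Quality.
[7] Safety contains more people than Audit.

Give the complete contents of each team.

(6): Quality already has 0, so the rest are out.
Suppose Dilnoza ∈ Audit: no assignment then satisfies all the clues, so Dilnoza ∉ Audit.

Quality = {}; Audit = {Farida, Rosa}; Finance = {}; Safety = {Bao, Dilnoza, Yara}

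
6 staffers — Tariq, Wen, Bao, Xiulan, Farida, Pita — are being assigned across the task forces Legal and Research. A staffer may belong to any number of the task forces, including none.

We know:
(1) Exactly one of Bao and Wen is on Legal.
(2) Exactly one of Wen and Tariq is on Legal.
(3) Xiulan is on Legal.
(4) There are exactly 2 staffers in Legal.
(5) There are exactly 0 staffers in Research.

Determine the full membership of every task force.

Legal = {Wen, Xiulan}; Research = {}

From (3): Xiulan ∈ Legal.
(5): Research already has 0, so the rest are out.
Suppose Tariq ∈ Legal: no assignment then satisfies all the clues, so Tariq ∉ Legal.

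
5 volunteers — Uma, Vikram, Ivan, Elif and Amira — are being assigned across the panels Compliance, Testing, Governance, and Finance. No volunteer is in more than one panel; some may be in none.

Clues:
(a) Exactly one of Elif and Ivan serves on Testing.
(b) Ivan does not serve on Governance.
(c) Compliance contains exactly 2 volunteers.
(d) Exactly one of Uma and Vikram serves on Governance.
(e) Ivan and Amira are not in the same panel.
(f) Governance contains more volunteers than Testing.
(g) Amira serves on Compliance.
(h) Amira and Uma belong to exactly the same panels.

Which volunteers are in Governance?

Governance = {Elif, Vikram}

From (b): Ivan ∉ Governance.
From (g): Amira ∈ Compliance.
(e): Ivan ∉ Compliance.
(h): Uma matches Amira: Uma ∈ Compliance.
(c): Compliance already has 2, so the rest are out.
(d) (exactly one): Vikram ∈ Governance.
Suppose Elif ∉ Governance: no assignment then satisfies all the clues, so Elif ∈ Governance.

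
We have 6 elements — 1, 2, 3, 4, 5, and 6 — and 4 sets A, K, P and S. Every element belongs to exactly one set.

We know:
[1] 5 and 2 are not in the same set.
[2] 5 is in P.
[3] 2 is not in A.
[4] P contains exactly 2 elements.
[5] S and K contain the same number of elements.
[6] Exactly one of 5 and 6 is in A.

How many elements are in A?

2

From (2): 5 ∈ P.
From (3): 2 ∉ A.
(1): 2 ∉ P.
(6) (exactly one): 6 ∈ A.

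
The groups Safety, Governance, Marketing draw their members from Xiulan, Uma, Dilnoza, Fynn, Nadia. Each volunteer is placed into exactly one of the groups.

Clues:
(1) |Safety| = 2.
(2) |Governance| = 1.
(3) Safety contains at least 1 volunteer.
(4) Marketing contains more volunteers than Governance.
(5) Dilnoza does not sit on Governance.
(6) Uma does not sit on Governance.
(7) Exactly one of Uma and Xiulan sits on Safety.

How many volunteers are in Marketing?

2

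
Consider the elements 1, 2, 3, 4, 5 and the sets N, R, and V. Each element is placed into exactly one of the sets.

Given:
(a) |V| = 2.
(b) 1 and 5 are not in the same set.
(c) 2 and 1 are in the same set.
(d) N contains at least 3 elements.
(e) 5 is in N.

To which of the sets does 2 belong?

2: V

From (e): 5 ∈ N.
(b): 1 ∉ N.
(c): 2 matches 1: 2 ∉ N.
(d): only 3 candidates remain for N, so all are in.
(a): only 2 candidates remain for V, so all are in.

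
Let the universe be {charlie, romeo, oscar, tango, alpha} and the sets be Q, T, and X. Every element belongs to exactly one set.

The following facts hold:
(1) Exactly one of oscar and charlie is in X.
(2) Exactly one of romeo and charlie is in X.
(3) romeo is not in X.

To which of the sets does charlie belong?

From (3): romeo ∉ X.
(2) (exactly one): charlie ∈ X.
(1) (exactly one): oscar ∉ X.

charlie: X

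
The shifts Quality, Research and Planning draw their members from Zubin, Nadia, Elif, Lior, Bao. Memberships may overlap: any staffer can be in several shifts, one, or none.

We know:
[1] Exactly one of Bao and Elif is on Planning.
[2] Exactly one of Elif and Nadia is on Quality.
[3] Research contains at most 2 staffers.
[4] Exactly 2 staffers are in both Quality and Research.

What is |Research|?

2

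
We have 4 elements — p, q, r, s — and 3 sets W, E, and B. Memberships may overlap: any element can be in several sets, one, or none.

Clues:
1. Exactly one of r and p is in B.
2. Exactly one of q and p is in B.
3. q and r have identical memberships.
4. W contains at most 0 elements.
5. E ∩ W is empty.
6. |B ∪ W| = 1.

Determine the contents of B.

B = {p}

(4): W already has 0, so the rest are out.
Suppose p ∉ B: no assignment then satisfies all the clues, so p ∈ B.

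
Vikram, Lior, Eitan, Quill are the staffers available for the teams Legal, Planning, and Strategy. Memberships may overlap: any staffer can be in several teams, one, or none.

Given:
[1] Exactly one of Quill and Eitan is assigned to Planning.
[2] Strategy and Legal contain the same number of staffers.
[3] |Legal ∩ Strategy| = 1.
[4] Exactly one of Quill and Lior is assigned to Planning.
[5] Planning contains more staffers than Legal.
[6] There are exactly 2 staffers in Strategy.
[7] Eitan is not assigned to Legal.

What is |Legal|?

2

From (7): Eitan ∉ Legal.
Suppose Vikram ∉ Planning: no assignment then satisfies all the clues, so Vikram ∈ Planning.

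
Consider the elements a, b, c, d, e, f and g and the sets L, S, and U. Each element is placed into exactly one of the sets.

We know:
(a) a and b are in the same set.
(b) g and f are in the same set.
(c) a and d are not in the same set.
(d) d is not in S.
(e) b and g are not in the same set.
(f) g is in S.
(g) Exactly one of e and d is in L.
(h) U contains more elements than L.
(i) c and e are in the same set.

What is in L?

From (d): d ∉ S.
From (f): g ∈ S.
(b): f matches g: f ∉ L.
(b): f matches g: f ∈ S.
(e): b ∉ S.
(a): a matches b: a ∉ S.
Suppose a ∈ L: no assignment then satisfies all the clues, so a ∉ L.

L = {d}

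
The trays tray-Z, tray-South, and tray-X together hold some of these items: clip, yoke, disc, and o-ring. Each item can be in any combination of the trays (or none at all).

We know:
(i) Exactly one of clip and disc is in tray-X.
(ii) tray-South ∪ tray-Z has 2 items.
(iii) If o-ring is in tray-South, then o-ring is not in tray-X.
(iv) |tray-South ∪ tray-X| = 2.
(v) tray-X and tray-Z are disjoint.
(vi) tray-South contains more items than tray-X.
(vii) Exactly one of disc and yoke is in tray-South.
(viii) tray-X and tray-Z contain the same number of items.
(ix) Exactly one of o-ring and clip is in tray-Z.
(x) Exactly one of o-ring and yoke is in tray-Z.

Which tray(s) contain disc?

disc: tray-South, tray-X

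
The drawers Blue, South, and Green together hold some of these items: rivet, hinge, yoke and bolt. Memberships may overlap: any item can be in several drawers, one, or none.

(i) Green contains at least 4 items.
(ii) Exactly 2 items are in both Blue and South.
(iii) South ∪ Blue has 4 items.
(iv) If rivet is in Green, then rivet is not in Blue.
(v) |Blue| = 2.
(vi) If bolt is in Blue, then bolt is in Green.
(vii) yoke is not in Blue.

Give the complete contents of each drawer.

From (vii): yoke ∉ Blue.
(i): only 4 candidates remain for Green, so all are in.
(iv): rivet ∉ Blue.
(v): only 2 candidates remain for Blue, so all are in.
Suppose rivet ∉ South: no assignment then satisfies all the clues, so rivet ∈ South.

Blue = {bolt, hinge}; South = {bolt, hinge, rivet, yoke}; Green = {bolt, hinge, rivet, yoke}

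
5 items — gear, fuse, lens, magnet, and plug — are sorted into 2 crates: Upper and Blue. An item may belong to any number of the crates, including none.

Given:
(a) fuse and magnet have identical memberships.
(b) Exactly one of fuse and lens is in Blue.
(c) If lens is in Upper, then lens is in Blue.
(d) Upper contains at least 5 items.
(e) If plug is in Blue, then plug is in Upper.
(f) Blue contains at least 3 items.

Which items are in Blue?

Blue = {gear, lens, plug}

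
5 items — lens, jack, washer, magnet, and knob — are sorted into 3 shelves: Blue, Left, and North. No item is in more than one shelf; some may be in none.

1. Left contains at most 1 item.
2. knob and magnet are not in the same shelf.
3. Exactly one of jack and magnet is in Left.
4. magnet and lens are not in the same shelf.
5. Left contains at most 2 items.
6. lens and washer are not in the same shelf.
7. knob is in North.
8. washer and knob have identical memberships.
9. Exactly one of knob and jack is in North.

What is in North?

North = {knob, washer}

From (7): knob ∈ North.
(2): magnet ∉ North.
(8): washer matches knob: washer ∉ Blue.
(8): washer matches knob: washer ∉ Left.
(8): washer matches knob: washer ∈ North.
(9) (exactly one): jack ∉ North.
(6): lens ∉ North.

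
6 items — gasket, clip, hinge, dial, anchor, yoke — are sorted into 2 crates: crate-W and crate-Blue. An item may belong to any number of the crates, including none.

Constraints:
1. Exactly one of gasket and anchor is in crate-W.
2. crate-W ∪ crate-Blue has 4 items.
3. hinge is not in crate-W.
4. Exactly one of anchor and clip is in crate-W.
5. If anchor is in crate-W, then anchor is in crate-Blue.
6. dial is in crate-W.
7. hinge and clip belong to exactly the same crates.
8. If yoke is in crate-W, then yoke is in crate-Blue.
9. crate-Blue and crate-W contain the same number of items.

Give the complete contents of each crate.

crate-W = {anchor, dial, yoke}; crate-Blue = {anchor, gasket, yoke}

From (3): hinge ∉ crate-W.
From (6): dial ∈ crate-W.
(7): clip matches hinge: clip ∉ crate-W.
(4) (exactly one): anchor ∈ crate-W.
(5): anchor ∈ crate-Blue.
(1) (exactly one): gasket ∉ crate-W.
Suppose gasket ∉ crate-Blue: no assignment then satisfies all the clues, so gasket ∈ crate-Blue.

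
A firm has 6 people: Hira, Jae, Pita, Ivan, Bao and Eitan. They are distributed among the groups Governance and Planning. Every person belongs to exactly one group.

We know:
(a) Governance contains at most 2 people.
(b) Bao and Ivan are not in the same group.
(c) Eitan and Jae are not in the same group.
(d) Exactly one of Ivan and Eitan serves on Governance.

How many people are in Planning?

4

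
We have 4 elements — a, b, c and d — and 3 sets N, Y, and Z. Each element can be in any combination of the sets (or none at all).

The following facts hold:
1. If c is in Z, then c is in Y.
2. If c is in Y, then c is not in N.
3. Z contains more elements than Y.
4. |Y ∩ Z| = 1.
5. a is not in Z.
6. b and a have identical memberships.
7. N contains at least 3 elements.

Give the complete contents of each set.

N = {a, b, d}; Y = {c}; Z = {c, d}

From (5): a ∉ Z.
(6): b matches a: b ∉ Z.
Suppose a ∉ N: no assignment then satisfies all the clues, so a ∈ N.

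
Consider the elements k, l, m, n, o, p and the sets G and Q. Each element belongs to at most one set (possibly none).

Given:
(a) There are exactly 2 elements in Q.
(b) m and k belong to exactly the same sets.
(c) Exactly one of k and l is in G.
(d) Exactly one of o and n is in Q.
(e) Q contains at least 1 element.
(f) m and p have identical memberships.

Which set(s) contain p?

p: G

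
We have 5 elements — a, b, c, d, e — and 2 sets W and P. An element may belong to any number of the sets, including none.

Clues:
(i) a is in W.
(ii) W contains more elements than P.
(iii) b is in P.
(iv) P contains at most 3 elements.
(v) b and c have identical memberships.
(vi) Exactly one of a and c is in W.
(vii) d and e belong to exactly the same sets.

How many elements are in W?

3

From (i): a ∈ W.
From (iii): b ∈ P.
(v): c matches b: c ∈ P.
(vi) (exactly one): c ∉ W.
(v): b matches c: b ∉ W.
Suppose a ∈ P: no assignment then satisfies all the clues, so a ∉ P.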